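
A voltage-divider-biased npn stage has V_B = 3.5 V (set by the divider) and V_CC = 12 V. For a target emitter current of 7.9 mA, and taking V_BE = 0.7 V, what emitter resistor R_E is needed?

R_E ≈ 0.35 kΩ

V_E = V_B − V_BE = 3.5 − 0.7 = 2.8 V.
R_E = V_E / I_E = 2.8 / 7.9 = 0.354 kΩ.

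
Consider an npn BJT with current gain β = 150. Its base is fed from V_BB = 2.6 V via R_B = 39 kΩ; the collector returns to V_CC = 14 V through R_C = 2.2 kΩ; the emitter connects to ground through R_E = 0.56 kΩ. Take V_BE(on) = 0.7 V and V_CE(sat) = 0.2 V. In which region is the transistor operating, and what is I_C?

Assume active. Base-emitter loop: I_B = (V_BB − V_BE)/(R_B + (β+1)R_E) = (2.6 − 0.7)/(39 + 151×0.56) = 0.0154 mA.
I_C = β·I_B = 150×0.0154 = 2.31 mA.
V_CE = V_CC − I_C·R_C − I_E·R_E = 14 − 2.31×2.2 − 2.32×0.56 = 7.63 V > V_CE(sat), so the active-region assumption holds.

active; I_C ≈ 2.3 mA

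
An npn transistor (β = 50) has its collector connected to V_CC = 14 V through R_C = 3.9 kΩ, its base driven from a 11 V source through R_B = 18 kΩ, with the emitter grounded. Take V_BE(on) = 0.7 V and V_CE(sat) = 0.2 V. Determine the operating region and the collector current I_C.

saturation; I_C ≈ 3.5 mA

Assume active: I_B = (11 − 0.7)/18 = 0.572 mA, giving I_C = β·I_B = 28.6 mA.
But then V_CE = 14 − 28.6×3.9 = -97.6 V < V_CE(sat) = 0.2 V — impossible in the active region.
So the transistor is saturated. With V_CE = 0.2 V, I_C = (V_CC − 0.2)/R_C = 13.8/3.9 = 3.54 mA.
Check: β·I_B = 28.6 mA > I_C = 3.54 mA, confirming saturation.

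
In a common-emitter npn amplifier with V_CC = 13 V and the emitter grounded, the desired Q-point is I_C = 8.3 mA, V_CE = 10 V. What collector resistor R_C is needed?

Collector loop: V_CC = I_C·R_C + V_CE.
R_C = (V_CC − V_CE)/I_C = (13 − 10)/8.3 = 0.361 kΩ.

R_C ≈ 0.36 kΩ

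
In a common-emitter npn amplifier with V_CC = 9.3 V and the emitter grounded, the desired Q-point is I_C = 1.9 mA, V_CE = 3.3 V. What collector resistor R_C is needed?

Collector loop: V_CC = I_C·R_C + V_CE.
R_C = (V_CC − V_CE)/I_C = (9.3 − 3.3)/1.9 = 3.16 kΩ.

R_C ≈ 3.2 kΩ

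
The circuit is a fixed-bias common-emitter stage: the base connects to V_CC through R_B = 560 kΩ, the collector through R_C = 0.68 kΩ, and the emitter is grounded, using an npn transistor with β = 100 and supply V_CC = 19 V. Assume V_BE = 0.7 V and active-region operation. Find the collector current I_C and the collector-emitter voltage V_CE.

Base loop: V_CC = I_B·R_B + V_BE, so I_B = (19 − 0.7)/560 kΩ = 0.0327 mA.
In the active region I_C = β·I_B = 100 × 0.0327 = 3.27 mA.
Collector loop: V_CE = V_CC − I_C·R_C = 19 − 3.27×0.68 = 16.8 V.
Since V_CE = 16.8 V > V_CE(sat) ≈ 0.2 V, the transistor is in the active region as assumed.

I_C ≈ 3.3 mA, V_CE ≈ 17 V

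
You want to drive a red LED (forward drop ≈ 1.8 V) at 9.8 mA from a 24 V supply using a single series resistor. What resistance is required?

R ≈ 2.3 kΩ

The resistor drops V_S − V_D = 24 − 1.8 = 22.2 V at 9.8 mA.
R = 22.2 V / 9.8 mA = 2.27 kΩ.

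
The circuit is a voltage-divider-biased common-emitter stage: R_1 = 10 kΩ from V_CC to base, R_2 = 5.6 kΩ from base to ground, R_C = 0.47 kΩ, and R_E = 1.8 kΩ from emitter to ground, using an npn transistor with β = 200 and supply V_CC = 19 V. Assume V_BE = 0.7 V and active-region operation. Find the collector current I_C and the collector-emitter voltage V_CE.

I_C ≈ 3.4 mA, V_CE ≈ 11 V

Thevenize the base divider: V_Th = V_CC·R_2/(R_1+R_2) = 19×5.6/15.6 = 6.82 V, R_Th = R_1‖R_2 = 3.59 kΩ.
Base-emitter loop: V_Th = I_B·R_Th + V_BE + (β+1)I_B·R_E, so I_B = (6.82 − 0.7) / (3.59 + 201×1.8) = 0.0168 mA.
I_C = β·I_B = 200×0.0168 = 3.35 mA, and I_E = (β+1)I_B = 3.37 mA.
V_CE = V_CC − I_C·R_C − I_E·R_E = 19 − 3.35×0.47 − 3.37×1.8 = 11.4 V.
V_CE = 11.4 V > 0.2 V confirms active-region operation.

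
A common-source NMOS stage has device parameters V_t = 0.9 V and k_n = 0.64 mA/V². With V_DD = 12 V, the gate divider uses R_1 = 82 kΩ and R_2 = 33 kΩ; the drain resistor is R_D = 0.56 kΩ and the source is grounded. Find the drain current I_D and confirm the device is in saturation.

I_D ≈ 2.1 mA

V_G = V_DD·R_2/(R_1+R_2) = 12×33/115 = 3.44 V. With the source grounded, V_GS = V_G = 3.44 V.
Assume saturation: I_D = (k_n/2)(V_GS − V_t)² = (0.64/2)×(3.44 − 0.9)² = 0.32×2.54² = 2.07 mA.
V_DS = V_DD − I_D·R_D = 12 − 2.07×0.56 = 10.8 V.
Saturation requires V_DS ≥ V_GS − V_t = 2.54 V; 10.8 ≥ 2.54 ✓.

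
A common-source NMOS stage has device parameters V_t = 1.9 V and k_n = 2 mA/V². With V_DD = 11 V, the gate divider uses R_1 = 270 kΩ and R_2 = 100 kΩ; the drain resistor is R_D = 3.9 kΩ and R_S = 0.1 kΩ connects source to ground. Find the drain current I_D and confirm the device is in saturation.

I_D ≈ 0.96 mA

V_G = V_DD·R_2/(R_1+R_2) = 11×100/370 = 2.97 V.
Assume saturation: I_D = (k_n/2)(V_GS − V_t)² with V_GS = V_G − I_D·R_S = 2.97 − 0.1·I_D.
Substituting gives 0.01·I_D² − 1.21·I_D + 1.15 = 0, with roots I_D = 0.955 or 121 mA.
The root I_D = 121 mA gives V_GS = -9.08 V ≤ V_t, so take I_D = 0.955 mA.
Then V_GS = 2.88 V and V_DS = V_DD − I_D(R_D+R_S) = 11 − 0.955×4 = 7.18 V.
Saturation requires V_DS ≥ V_GS − V_t = 0.977 V; 7.18 ≥ 0.977 ✓.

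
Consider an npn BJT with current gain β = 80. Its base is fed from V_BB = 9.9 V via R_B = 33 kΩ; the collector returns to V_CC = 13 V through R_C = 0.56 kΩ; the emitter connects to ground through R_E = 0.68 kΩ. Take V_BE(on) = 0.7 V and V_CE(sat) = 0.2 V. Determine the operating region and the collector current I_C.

Assume active. Base-emitter loop: I_B = (V_BB − V_BE)/(R_B + (β+1)R_E) = (9.9 − 0.7)/(33 + 81×0.68) = 0.104 mA.
I_C = β·I_B = 80×0.104 = 8.36 mA.
V_CE = V_CC − I_C·R_C − I_E·R_E = 13 − 8.36×0.56 − 8.46×0.68 = 2.57 V > V_CE(sat), so the active-region assumption holds.

active; I_C ≈ 8.4 mA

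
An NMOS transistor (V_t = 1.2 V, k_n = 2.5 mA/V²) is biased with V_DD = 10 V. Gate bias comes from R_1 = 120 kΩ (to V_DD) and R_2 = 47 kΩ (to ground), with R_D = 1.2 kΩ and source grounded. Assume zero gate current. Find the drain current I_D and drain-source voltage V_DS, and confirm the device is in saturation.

I_D ≈ 3.3 mA, V_DS ≈ 6.1 V

V_G = V_DD·R_2/(R_1+R_2) = 10×47/167 = 2.81 V. With the source grounded, V_GS = V_G = 2.81 V.
Assume saturation: I_D = (k_n/2)(V_GS − V_t)² = (2.5/2)×(2.81 − 1.2)² = 1.25×1.61² = 3.26 mA.
V_DS = V_DD − I_D·R_D = 10 − 3.26×1.2 = 6.09 V.
Saturation requires V_DS ≥ V_GS − V_t = 1.61 V; 6.09 ≥ 1.61 ✓.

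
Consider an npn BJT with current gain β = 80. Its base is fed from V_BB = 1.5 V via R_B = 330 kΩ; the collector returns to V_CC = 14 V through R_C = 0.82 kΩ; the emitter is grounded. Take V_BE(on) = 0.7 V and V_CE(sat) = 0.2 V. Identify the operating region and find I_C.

Assume active. Base-emitter loop: I_B = (V_BB − V_BE)/R_B = (1.5 − 0.7)/330 = 0.00242 mA.
I_C = β·I_B = 80×0.00242 = 0.194 mA.
V_CE = V_CC − I_C·R_C = 14 − 0.194×0.82 = 13.8 V > V_CE(sat), so the active-region assumption holds.

active; I_C ≈ 0.19 mA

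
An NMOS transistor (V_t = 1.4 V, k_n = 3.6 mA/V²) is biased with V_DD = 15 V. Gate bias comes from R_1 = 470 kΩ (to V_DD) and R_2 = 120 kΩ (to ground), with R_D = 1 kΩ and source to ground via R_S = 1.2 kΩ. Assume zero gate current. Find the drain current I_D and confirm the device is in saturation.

I_D ≈ 0.81 mA

V_G = V_DD·R_2/(R_1+R_2) = 15×120/590 = 3.05 V.
Assume saturation: I_D = (k_n/2)(V_GS − V_t)² with V_GS = V_G − I_D·R_S = 3.05 − 1.2·I_D.
Substituting gives 2.59·I_D² − 8.13·I_D + 4.91 = 0, with roots I_D = 0.815 or 2.32 mA.
The root I_D = 2.32 mA gives V_GS = 0.264 V ≤ V_t, so take I_D = 0.815 mA.
Then V_GS = 2.07 V and V_DS = V_DD − I_D(R_D+R_S) = 15 − 0.815×2.2 = 13.2 V.
Saturation requires V_DS ≥ V_GS − V_t = 0.673 V; 13.2 ≥ 0.673 ✓.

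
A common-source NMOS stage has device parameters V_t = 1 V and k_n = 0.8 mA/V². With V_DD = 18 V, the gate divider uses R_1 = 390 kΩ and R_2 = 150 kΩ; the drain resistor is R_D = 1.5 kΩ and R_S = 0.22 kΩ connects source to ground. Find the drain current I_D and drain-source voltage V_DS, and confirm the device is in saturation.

V_G = V_DD·R_2/(R_1+R_2) = 18×150/540 = 5 V.
Assume saturation: I_D = (k_n/2)(V_GS − V_t)² with V_GS = V_G − I_D·R_S = 5 − 0.22·I_D.
Substituting gives 0.0194·I_D² − 1.7·I_D + 6.4 = 0, with roots I_D = 3.93 or 84.1 mA.
The root I_D = 84.1 mA gives V_GS = -13.5 V ≤ V_t, so take I_D = 3.93 mA.
Then V_GS = 4.14 V and V_DS = V_DD − I_D(R_D+R_S) = 18 − 3.93×1.72 = 11.2 V.
Saturation requires V_DS ≥ V_GS − V_t = 3.14 V; 11.2 ≥ 3.14 ✓.

I_D ≈ 3.9 mA, V_DS ≈ 11 V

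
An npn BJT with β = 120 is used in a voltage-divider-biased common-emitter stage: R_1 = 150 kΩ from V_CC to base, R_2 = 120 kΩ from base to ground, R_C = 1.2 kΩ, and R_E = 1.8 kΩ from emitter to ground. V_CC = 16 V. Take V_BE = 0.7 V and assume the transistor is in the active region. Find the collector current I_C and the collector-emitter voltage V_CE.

I_C ≈ 2.7 mA, V_CE ≈ 7.8 V

Thevenize the base divider: V_Th = V_CC·R_2/(R_1+R_2) = 16×120/270 = 7.11 V, R_Th = R_1‖R_2 = 66.7 kΩ.
Base-emitter loop: V_Th = I_B·R_Th + V_BE + (β+1)I_B·R_E, so I_B = (7.11 − 0.7) / (66.7 + 121×1.8) = 0.0225 mA.
I_C = β·I_B = 120×0.0225 = 2.7 mA, and I_E = (β+1)I_B = 2.73 mA.
V_CE = V_CC − I_C·R_C − I_E·R_E = 16 − 2.7×1.2 − 2.73×1.8 = 7.85 V.
V_CE = 7.85 V > 0.2 V confirms active-region operation.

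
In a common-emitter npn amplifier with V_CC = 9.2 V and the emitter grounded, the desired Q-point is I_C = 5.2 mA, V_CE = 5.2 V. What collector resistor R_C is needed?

Collector loop: V_CC = I_C·R_C + V_CE.
R_C = (V_CC − V_CE)/I_C = (9.2 − 5.2)/5.2 = 0.769 kΩ.

R_C ≈ 0.77 kΩ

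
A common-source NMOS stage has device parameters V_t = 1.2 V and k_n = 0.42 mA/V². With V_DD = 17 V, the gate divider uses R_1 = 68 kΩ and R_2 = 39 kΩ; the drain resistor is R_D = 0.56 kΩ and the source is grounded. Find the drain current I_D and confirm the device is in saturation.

I_D ≈ 5.2 mA

V_G = V_DD·R_2/(R_1+R_2) = 17×39/107 = 6.2 V. With the source grounded, V_GS = V_G = 6.2 V.
Assume saturation: I_D = (k_n/2)(V_GS − V_t)² = (0.42/2)×(6.2 − 1.2)² = 0.21×5² = 5.24 mA.
V_DS = V_DD − I_D·R_D = 17 − 5.24×0.56 = 14.1 V.
Saturation requires V_DS ≥ V_GS − V_t = 5 V; 14.1 ≥ 5 ✓.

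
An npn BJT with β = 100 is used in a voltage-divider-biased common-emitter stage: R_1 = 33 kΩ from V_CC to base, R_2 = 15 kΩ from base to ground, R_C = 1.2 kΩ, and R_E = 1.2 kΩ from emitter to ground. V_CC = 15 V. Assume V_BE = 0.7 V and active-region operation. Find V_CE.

V_CE ≈ 7.7 V

Thevenize the base divider: V_Th = V_CC·R_2/(R_1+R_2) = 15×15/48 = 4.69 V, R_Th = R_1‖R_2 = 10.3 kΩ.
Base-emitter loop: V_Th = I_B·R_Th + V_BE + (β+1)I_B·R_E, so I_B = (4.69 − 0.7) / (10.3 + 101×1.2) = 0.0303 mA.
I_C = β·I_B = 100×0.0303 = 3.03 mA, and I_E = (β+1)I_B = 3.06 mA.
V_CE = V_CC − I_C·R_C − I_E·R_E = 15 − 3.03×1.2 − 3.06×1.2 = 7.69 V.
V_CE = 7.69 V > 0.2 V confirms active-region operation.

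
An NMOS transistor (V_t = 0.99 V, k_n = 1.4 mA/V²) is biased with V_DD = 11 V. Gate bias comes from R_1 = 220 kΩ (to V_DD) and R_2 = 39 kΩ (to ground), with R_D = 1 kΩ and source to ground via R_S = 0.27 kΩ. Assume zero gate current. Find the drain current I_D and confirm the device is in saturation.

I_D ≈ 0.25 mA

V_G = V_DD·R_2/(R_1+R_2) = 11×39/259 = 1.66 V.
Assume saturation: I_D = (k_n/2)(V_GS − V_t)² with V_GS = V_G − I_D·R_S = 1.66 − 0.27·I_D.
Substituting gives 0.051·I_D² − 1.25·I_D + 0.311 = 0, with roots I_D = 0.251 or 24.3 mA.
The root I_D = 24.3 mA gives V_GS = -4.9 V ≤ V_t, so take I_D = 0.251 mA.
Then V_GS = 1.59 V and V_DS = V_DD − I_D(R_D+R_S) = 11 − 0.251×1.27 = 10.7 V.
Saturation requires V_DS ≥ V_GS − V_t = 0.599 V; 10.7 ≥ 0.599 ✓.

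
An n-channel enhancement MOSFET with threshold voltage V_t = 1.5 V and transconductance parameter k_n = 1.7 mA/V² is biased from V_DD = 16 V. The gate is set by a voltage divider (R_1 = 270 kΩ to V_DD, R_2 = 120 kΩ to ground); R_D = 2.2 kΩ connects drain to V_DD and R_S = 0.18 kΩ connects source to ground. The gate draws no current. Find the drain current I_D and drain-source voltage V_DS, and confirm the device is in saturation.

V_G = V_DD·R_2/(R_1+R_2) = 16×120/390 = 4.92 V.
Assume saturation: I_D = (k_n/2)(V_GS − V_t)² with V_GS = V_G − I_D·R_S = 4.92 − 0.18·I_D.
Substituting gives 0.0275·I_D² − 2.05·I_D + 9.96 = 0, with roots I_D = 5.23 or 69.1 mA.
The root I_D = 69.1 mA gives V_GS = -7.52 V ≤ V_t, so take I_D = 5.23 mA.
Then V_GS = 3.98 V and V_DS = V_DD − I_D(R_D+R_S) = 16 − 5.23×2.38 = 3.55 V.
Saturation requires V_DS ≥ V_GS − V_t = 2.48 V; 3.55 ≥ 2.48 ✓.

I_D ≈ 5.2 mA, V_DS ≈ 3.5 V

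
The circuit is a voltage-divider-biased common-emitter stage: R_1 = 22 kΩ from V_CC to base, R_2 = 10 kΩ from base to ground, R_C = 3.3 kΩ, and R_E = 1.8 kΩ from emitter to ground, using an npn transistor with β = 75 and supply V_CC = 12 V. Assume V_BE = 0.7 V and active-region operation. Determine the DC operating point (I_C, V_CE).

I_C ≈ 1.6 mA, V_CE ≈ 3.8 V

Thevenize the base divider: V_Th = V_CC·R_2/(R_1+R_2) = 12×10/32 = 3.75 V, R_Th = R_1‖R_2 = 6.88 kΩ.
Base-emitter loop: V_Th = I_B·R_Th + V_BE + (β+1)I_B·R_E, so I_B = (3.75 − 0.7) / (6.88 + 76×1.8) = 0.0212 mA.
I_C = β·I_B = 75×0.0212 = 1.59 mA, and I_E = (β+1)I_B = 1.61 mA.
V_CE = V_CC − I_C·R_C − I_E·R_E = 12 − 1.59×3.3 − 1.61×1.8 = 3.84 V.
V_CE = 3.84 V > 0.2 V confirms active-region operation.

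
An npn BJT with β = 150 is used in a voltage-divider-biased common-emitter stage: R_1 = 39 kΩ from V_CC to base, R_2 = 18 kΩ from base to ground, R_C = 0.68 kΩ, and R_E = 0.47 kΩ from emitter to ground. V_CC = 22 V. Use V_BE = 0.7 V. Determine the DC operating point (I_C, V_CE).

I_C ≈ 11 mA, V_CE ≈ 9 V

Thevenize the base divider: V_Th = V_CC·R_2/(R_1+R_2) = 22×18/57 = 6.95 V, R_Th = R_1‖R_2 = 12.3 kΩ.
Base-emitter loop: V_Th = I_B·R_Th + V_BE + (β+1)I_B·R_E, so I_B = (6.95 − 0.7) / (12.3 + 151×0.47) = 0.075 mA.
I_C = β·I_B = 150×0.075 = 11.3 mA, and I_E = (β+1)I_B = 11.3 mA.
V_CE = V_CC − I_C·R_C − I_E·R_E = 22 − 11.3×0.68 − 11.3×0.47 = 9.03 V.
V_CE = 9.03 V > 0.2 V confirms active-region operation.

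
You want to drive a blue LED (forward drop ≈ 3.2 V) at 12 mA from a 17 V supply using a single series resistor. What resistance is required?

The resistor drops V_S − V_D = 17 − 3.2 = 13.8 V at 12 mA.
R = 13.8 V / 12 mA = 1.15 kΩ.

R ≈ 1.2 kΩ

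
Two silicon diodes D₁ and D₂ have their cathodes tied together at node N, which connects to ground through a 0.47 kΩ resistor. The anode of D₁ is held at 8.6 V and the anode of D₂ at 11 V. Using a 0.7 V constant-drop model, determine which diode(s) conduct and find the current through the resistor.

Only D₂ conducts; I_R ≈ 22 mA

Assume both conduct. Then node N would need to be at both 8.6−0.7 = 7.9 V and 11−0.7 = 10.3 V, which is impossible.
Assume only D₂ conducts: V_N = 11 − 0.7 = 10.3 V, so I_R = 10.3/0.47 = 21.9 mA.
Check D₁: its anode-to-cathode voltage is 8.6 − 10.3 = -1.7 V < 0.7 V, so it is off. The assumption is consistent.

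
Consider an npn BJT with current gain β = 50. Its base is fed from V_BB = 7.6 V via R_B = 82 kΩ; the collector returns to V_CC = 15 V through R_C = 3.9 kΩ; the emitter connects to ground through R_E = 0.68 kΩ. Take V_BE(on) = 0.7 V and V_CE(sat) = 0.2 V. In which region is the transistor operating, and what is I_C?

active; I_C ≈ 3 mA

Assume active. Base-emitter loop: I_B = (V_BB − V_BE)/(R_B + (β+1)R_E) = (7.6 − 0.7)/(82 + 51×0.68) = 0.0591 mA.
I_C = β·I_B = 50×0.0591 = 2.96 mA.
V_CE = V_CC − I_C·R_C − I_E·R_E = 15 − 2.96×3.9 − 3.02×0.68 = 1.42 V > V_CE(sat), so the active-region assumption holds.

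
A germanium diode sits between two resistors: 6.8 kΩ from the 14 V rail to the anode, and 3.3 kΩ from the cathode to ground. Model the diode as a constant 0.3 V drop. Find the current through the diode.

I ≈ 1.4 mA

The two resistors are in series with the diode, so KVL gives 14 = I·6.8 + 0.3 + I·3.3.
I = (14 − 0.3) / (6.8 + 3.3) kΩ = 13.7 / 10.1 = 1.36 mA.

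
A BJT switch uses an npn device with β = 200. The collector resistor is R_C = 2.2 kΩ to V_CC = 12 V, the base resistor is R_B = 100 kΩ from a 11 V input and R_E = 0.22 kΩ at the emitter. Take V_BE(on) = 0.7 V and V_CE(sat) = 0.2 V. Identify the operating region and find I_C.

saturation; I_C ≈ 4.9 mA

Assume active: I_B = (11 − 0.7)/(100 + 201×0.22) = 0.0714 mA, I_C = β·I_B = 14.3 mA.
Then V_CE = 12 − 14.3×2.2 − 14.4×0.22 = -22.6 V < 0.2 V — the active assumption fails.
Re-solve with V_CE = 0.2 V. KCL at the emitter: V_E/R_E = (V_BB−0.7−V_E)/R_B + (V_CC−0.2−V_E)/R_C, giving V_E = 1.09 V.
I_C = (V_CC − 0.2 − V_E)/R_C = (11.8 − 1.09)/2.2 = 4.87 mA.
Check: I_B = (10.3 − 1.09)/100 = 0.0921 mA, and β·I_B = 18.4 mA > I_C, confirming saturation.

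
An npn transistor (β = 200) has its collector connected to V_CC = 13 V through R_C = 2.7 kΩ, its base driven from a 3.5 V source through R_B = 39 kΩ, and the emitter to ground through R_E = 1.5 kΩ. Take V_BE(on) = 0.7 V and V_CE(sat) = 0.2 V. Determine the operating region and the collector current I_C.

Assume active. Base-emitter loop: I_B = (V_BB − V_BE)/(R_B + (β+1)R_E) = (3.5 − 0.7)/(39 + 201×1.5) = 0.00822 mA.
I_C = β·I_B = 200×0.00822 = 1.64 mA.
V_CE = V_CC − I_C·R_C − I_E·R_E = 13 − 1.64×2.7 − 1.65×1.5 = 6.08 V > V_CE(sat), so the active-region assumption holds.

active; I_C ≈ 1.6 mA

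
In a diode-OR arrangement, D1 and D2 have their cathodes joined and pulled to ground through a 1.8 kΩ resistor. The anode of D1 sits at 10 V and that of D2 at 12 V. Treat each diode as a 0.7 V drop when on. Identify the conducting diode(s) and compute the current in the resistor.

Assume both conduct. Then node N would need to be at both 10−0.7 = 9.3 V and 12−0.7 = 11.3 V, which is impossible.
Assume only D2 conducts: V_N = 12 − 0.7 = 11.3 V, so I_R = 11.3/1.8 = 6.28 mA.
Check D1: its anode-to-cathode voltage is 10 − 11.3 = -1.3 V < 0.7 V, so it is off. The assumption is consistent.

Only D2 conducts; I_R ≈ 6.3 mA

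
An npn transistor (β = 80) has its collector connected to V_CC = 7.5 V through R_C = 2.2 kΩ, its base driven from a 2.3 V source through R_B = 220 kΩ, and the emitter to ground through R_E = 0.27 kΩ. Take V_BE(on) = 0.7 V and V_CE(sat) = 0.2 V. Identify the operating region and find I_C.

Assume active. Base-emitter loop: I_B = (V_BB − V_BE)/(R_B + (β+1)R_E) = (2.3 − 0.7)/(220 + 81×0.27) = 0.00662 mA.
I_C = β·I_B = 80×0.00662 = 0.529 mA.
V_CE = V_CC − I_C·R_C − I_E·R_E = 7.5 − 0.529×2.2 − 0.536×0.27 = 6.19 V > V_CE(sat), so the active-region assumption holds.

active; I_C ≈ 0.53 mA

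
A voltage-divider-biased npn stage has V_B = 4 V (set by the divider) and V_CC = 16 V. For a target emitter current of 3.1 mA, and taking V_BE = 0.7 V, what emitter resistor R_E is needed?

V_E = V_B − V_BE = 4 − 0.7 = 3.3 V.
R_E = V_E / I_E = 3.3 / 3.1 = 1.06 kΩ.

R_E ≈ 1.1 kΩ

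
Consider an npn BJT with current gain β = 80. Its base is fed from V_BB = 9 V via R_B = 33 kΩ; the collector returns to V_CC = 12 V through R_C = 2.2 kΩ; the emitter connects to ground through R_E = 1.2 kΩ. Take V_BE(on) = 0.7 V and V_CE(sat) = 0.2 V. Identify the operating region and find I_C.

saturation; I_C ≈ 3.4 mA

Assume active: I_B = (9 − 0.7)/(33 + 81×1.2) = 0.0637 mA, I_C = β·I_B = 5.1 mA.
Then V_CE = 12 − 5.1×2.2 − 5.16×1.2 = -5.42 V < 0.2 V — the active assumption fails.
Re-solve with V_CE = 0.2 V. KCL at the emitter: V_E/R_E = (V_BB−0.7−V_E)/R_B + (V_CC−0.2−V_E)/R_C, giving V_E = 4.26 V.
I_C = (V_CC − 0.2 − V_E)/R_C = (11.8 − 4.26)/2.2 = 3.43 mA.
Check: I_B = (8.3 − 4.26)/33 = 0.122 mA, and β·I_B = 9.79 mA > I_C, confirming saturation.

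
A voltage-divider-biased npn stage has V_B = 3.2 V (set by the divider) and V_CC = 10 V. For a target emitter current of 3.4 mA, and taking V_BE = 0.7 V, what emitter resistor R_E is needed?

R_E ≈ 0.74 kΩ

V_E = V_B − V_BE = 3.2 − 0.7 = 2.5 V.
R_E = V_E / I_E = 2.5 / 3.4 = 0.735 kΩ.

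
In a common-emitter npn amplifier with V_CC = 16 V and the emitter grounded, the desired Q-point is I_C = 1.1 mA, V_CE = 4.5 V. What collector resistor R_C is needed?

Collector loop: V_CC = I_C·R_C + V_CE.
R_C = (V_CC − V_CE)/I_C = (16 − 4.5)/1.1 = 10.5 kΩ.

R_C ≈ 10 kΩ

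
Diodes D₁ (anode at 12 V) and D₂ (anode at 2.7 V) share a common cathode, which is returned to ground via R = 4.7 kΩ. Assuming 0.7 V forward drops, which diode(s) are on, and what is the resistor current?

Assume both conduct. Then node N would need to be at both 12−0.7 = 11.3 V and 2.7−0.7 = 2 V, which is impossible.
Assume only D₁ conducts: V_N = 12 − 0.7 = 11.3 V, so I_R = 11.3/4.7 = 2.4 mA.
Check D₂: its anode-to-cathode voltage is 2.7 − 11.3 = -8.6 V < 0.7 V, so it is off. The assumption is consistent.

Only D₁ conducts; I_R ≈ 2.4 mA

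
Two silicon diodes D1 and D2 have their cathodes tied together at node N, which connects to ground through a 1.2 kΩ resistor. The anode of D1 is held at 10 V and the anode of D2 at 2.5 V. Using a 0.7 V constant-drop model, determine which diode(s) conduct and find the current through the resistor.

Assume both conduct. Then node N would need to be at both 10−0.7 = 9.3 V and 2.5−0.7 = 1.8 V, which is impossible.
Assume only D1 conducts: V_N = 10 − 0.7 = 9.3 V, so I_R = 9.3/1.2 = 7.75 mA.
Check D2: its anode-to-cathode voltage is 2.5 − 9.3 = -6.8 V < 0.7 V, so it is off. The assumption is consistent.

Only D1 conducts; I_R ≈ 7.8 mA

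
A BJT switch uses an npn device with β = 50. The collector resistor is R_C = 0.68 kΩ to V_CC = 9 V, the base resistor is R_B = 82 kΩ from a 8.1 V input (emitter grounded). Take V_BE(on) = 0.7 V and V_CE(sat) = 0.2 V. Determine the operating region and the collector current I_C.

Assume active. Base-emitter loop: I_B = (V_BB − V_BE)/R_B = (8.1 − 0.7)/82 = 0.0902 mA.
I_C = β·I_B = 50×0.0902 = 4.51 mA.
V_CE = V_CC − I_C·R_C = 9 − 4.51×0.68 = 5.93 V > V_CE(sat), so the active-region assumption holds.

active; I_C ≈ 4.5 mA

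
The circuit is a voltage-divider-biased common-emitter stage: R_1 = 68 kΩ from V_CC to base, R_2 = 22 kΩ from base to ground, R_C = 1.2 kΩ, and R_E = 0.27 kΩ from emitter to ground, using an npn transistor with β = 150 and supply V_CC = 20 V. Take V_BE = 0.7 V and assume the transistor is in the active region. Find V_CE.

V_CE ≈ 3.9 V

Thevenize the base divider: V_Th = V_CC·R_2/(R_1+R_2) = 20×22/90 = 4.89 V, R_Th = R_1‖R_2 = 16.6 kΩ.
Base-emitter loop: V_Th = I_B·R_Th + V_BE + (β+1)I_B·R_E, so I_B = (4.89 − 0.7) / (16.6 + 151×0.27) = 0.073 mA.
I_C = β·I_B = 150×0.073 = 10.9 mA, and I_E = (β+1)I_B = 11 mA.
V_CE = V_CC − I_C·R_C − I_E·R_E = 20 − 10.9×1.2 − 11×0.27 = 3.89 V.
V_CE = 3.89 V > 0.2 V confirms active-region operation.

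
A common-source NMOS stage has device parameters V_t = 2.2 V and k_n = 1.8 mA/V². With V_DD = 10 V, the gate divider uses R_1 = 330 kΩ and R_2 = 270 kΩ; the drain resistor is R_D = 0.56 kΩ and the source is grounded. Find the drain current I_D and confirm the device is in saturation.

V_G = V_DD·R_2/(R_1+R_2) = 10×270/600 = 4.5 V. With the source grounded, V_GS = V_G = 4.5 V.
Assume saturation: I_D = (k_n/2)(V_GS − V_t)² = (1.8/2)×(4.5 − 2.2)² = 0.9×2.3² = 4.76 mA.
V_DS = V_DD − I_D·R_D = 10 − 4.76×0.56 = 7.33 V.
Saturation requires V_DS ≥ V_GS − V_t = 2.3 V; 7.33 ≥ 2.3 ✓.

I_D ≈ 4.8 mA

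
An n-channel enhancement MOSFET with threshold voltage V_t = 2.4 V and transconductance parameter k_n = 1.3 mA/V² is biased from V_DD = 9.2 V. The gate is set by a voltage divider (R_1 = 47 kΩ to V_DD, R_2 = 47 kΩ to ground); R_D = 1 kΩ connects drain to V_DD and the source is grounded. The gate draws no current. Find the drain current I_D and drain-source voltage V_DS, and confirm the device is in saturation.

V_G = V_DD·R_2/(R_1+R_2) = 9.2×47/94 = 4.6 V. With the source grounded, V_GS = V_G = 4.6 V.
Assume saturation: I_D = (k_n/2)(V_GS − V_t)² = (1.3/2)×(4.6 − 2.4)² = 0.65×2.2² = 3.15 mA.
V_DS = V_DD − I_D·R_D = 9.2 − 3.15×1 = 6.05 V.
Saturation requires V_DS ≥ V_GS − V_t = 2.2 V; 6.05 ≥ 2.2 ✓.

I_D ≈ 3.1 mA, V_DS ≈ 6.1 V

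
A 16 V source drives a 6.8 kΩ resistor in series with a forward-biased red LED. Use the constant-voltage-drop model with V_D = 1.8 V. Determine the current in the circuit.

I ≈ 2.1 mA

KVL around the loop: 16 = V_D + I·R = 1.8 + I × 6.8 kΩ.
So I = (16 − 1.8) / 6.8 kΩ = 14.2 / 6.8 = 2.09 mA.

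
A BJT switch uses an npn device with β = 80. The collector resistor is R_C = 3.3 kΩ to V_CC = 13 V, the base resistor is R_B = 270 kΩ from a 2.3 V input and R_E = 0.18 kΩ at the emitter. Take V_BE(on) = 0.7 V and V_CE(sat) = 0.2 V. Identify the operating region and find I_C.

active; I_C ≈ 0.45 mA

Assume active. Base-emitter loop: I_B = (V_BB − V_BE)/(R_B + (β+1)R_E) = (2.3 − 0.7)/(270 + 81×0.18) = 0.00562 mA.
I_C = β·I_B = 80×0.00562 = 0.45 mA.
V_CE = V_CC − I_C·R_C − I_E·R_E = 13 − 0.45×3.3 − 0.455×0.18 = 11.4 V > V_CE(sat), so the active-region assumption holds.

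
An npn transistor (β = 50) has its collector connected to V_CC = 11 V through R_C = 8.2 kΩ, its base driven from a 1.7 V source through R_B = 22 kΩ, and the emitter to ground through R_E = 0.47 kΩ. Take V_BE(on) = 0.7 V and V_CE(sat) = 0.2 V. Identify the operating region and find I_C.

active; I_C ≈ 1.1 mA

Assume active. Base-emitter loop: I_B = (V_BB − V_BE)/(R_B + (β+1)R_E) = (1.7 − 0.7)/(22 + 51×0.47) = 0.0218 mA.
I_C = β·I_B = 50×0.0218 = 1.09 mA.
V_CE = V_CC − I_C·R_C − I_E·R_E = 11 − 1.09×8.2 − 1.11×0.47 = 1.56 V > V_CE(sat), so the active-region assumption holds.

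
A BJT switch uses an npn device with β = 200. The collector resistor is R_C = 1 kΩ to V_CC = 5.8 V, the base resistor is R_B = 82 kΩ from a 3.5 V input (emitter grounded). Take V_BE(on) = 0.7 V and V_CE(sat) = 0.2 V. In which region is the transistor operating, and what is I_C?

saturation; I_C ≈ 5.6 mA

Assume active: I_B = (3.5 − 0.7)/82 = 0.0341 mA, giving I_C = β·I_B = 6.83 mA.
But then V_CE = 5.8 − 6.83×1 = -1.03 V < V_CE(sat) = 0.2 V — impossible in the active region.
So the transistor is saturated. With V_CE = 0.2 V, I_C = (V_CC − 0.2)/R_C = 5.6/1 = 5.6 mA.
Check: β·I_B = 6.83 mA > I_C = 5.6 mA, confirming saturation.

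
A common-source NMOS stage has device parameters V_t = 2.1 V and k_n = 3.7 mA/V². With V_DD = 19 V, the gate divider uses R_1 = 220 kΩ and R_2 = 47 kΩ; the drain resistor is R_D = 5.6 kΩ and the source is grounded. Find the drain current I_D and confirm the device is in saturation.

I_D ≈ 2.9 mA

V_G = V_DD·R_2/(R_1+R_2) = 19×47/267 = 3.34 V. With the source grounded, V_GS = V_G = 3.34 V.
Assume saturation: I_D = (k_n/2)(V_GS − V_t)² = (3.7/2)×(3.34 − 2.1)² = 1.85×1.24² = 2.87 mA.
V_DS = V_DD − I_D·R_D = 19 − 2.87×5.6 = 2.95 V.
Saturation requires V_DS ≥ V_GS − V_t = 1.24 V; 2.95 ≥ 1.24 ✓.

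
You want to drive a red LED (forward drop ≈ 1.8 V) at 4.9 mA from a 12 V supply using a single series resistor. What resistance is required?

R ≈ 2.1 kΩ

The resistor drops V_S − V_D = 12 − 1.8 = 10.2 V at 4.9 mA.
R = 10.2 V / 4.9 mA = 2.08 kΩ.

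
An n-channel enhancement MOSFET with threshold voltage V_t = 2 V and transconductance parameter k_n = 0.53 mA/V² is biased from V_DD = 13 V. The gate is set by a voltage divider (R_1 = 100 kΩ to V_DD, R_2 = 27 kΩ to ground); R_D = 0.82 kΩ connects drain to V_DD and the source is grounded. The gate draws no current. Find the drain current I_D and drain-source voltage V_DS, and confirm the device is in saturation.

V_G = V_DD·R_2/(R_1+R_2) = 13×27/127 = 2.76 V. With the source grounded, V_GS = V_G = 2.76 V.
Assume saturation: I_D = (k_n/2)(V_GS − V_t)² = (0.53/2)×(2.76 − 2)² = 0.265×0.764² = 0.155 mA.
V_DS = V_DD − I_D·R_D = 13 − 0.155×0.82 = 12.9 V.
Saturation requires V_DS ≥ V_GS − V_t = 0.764 V; 12.9 ≥ 0.764 ✓.

I_D ≈ 0.15 mA, V_DS ≈ 13 V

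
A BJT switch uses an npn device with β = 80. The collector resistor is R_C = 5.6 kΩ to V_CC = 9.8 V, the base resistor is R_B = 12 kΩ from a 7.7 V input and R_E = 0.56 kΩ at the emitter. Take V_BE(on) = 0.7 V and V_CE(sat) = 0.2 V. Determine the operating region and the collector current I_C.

Assume active: I_B = (7.7 − 0.7)/(12 + 81×0.56) = 0.122 mA, I_C = β·I_B = 9.76 mA.
Then V_CE = 9.8 − 9.76×5.6 − 9.88×0.56 = -50.4 V < 0.2 V — the active assumption fails.
Re-solve with V_CE = 0.2 V. KCL at the emitter: V_E/R_E = (V_BB−0.7−V_E)/R_B + (V_CC−0.2−V_E)/R_C, giving V_E = 1.12 V.
I_C = (V_CC − 0.2 − V_E)/R_C = (9.6 − 1.12)/5.6 = 1.51 mA.
Check: I_B = (7 − 1.12)/12 = 0.49 mA, and β·I_B = 39.2 mA > I_C, confirming saturation.

saturation; I_C ≈ 1.5 mA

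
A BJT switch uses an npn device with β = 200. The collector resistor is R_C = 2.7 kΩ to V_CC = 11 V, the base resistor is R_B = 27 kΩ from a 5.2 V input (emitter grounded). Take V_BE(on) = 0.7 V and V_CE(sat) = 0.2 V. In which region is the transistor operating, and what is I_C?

Assume active: I_B = (5.2 − 0.7)/27 = 0.167 mA, giving I_C = β·I_B = 33.3 mA.
But then V_CE = 11 − 33.3×2.7 = -79 V < V_CE(sat) = 0.2 V — impossible in the active region.
So the transistor is saturated. With V_CE = 0.2 V, I_C = (V_CC − 0.2)/R_C = 10.8/2.7 = 4 mA.
Check: β·I_B = 33.3 mA > I_C = 4 mA, confirming saturation.

saturation; I_C ≈ 4 mA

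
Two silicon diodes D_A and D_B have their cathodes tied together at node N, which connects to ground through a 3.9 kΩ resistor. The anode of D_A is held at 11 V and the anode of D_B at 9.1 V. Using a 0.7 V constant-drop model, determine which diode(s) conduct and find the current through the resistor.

Assume both conduct. Then node N would need to be at both 11−0.7 = 10.3 V and 9.1−0.7 = 8.4 V, which is impossible.
Assume only D_A conducts: V_N = 11 − 0.7 = 10.3 V, so I_R = 10.3/3.9 = 2.64 mA.
Check D_B: its anode-to-cathode voltage is 9.1 − 10.3 = -1.2 V < 0.7 V, so it is off. The assumption is consistent.

Only D_A conducts; I_R ≈ 2.6 mA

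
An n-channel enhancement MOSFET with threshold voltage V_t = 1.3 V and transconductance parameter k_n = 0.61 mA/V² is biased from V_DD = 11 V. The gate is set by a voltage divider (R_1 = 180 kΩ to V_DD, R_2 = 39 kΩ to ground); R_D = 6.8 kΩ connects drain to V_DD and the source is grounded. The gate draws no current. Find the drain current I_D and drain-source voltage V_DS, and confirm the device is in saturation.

I_D ≈ 0.13 mA, V_DS ≈ 10 V

V_G = V_DD·R_2/(R_1+R_2) = 11×39/219 = 1.96 V. With the source grounded, V_GS = V_G = 1.96 V.
Assume saturation: I_D = (k_n/2)(V_GS − V_t)² = (0.61/2)×(1.96 − 1.3)² = 0.305×0.659² = 0.132 mA.
V_DS = V_DD − I_D·R_D = 11 − 0.132×6.8 = 10.1 V.
Saturation requires V_DS ≥ V_GS − V_t = 0.659 V; 10.1 ≥ 0.659 ✓.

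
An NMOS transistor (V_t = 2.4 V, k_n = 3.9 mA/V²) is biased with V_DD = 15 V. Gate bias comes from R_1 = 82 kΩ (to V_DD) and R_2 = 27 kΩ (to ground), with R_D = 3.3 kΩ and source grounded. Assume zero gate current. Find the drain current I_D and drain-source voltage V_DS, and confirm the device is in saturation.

V_G = V_DD·R_2/(R_1+R_2) = 15×27/109 = 3.72 V. With the source grounded, V_GS = V_G = 3.72 V.
Assume saturation: I_D = (k_n/2)(V_GS − V_t)² = (3.9/2)×(3.72 − 2.4)² = 1.95×1.32² = 3.38 mA.
V_DS = V_DD − I_D·R_D = 15 − 3.38×3.3 = 3.86 V.
Saturation requires V_DS ≥ V_GS − V_t = 1.32 V; 3.86 ≥ 1.32 ✓.

I_D ≈ 3.4 mA, V_DS ≈ 3.9 V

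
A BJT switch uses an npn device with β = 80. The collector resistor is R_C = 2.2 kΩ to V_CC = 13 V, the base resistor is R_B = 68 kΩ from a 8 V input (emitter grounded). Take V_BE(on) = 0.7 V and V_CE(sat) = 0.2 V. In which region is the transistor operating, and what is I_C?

saturation; I_C ≈ 5.8 mA

Assume active: I_B = (8 − 0.7)/68 = 0.107 mA, giving I_C = β·I_B = 8.59 mA.
But then V_CE = 13 − 8.59×2.2 = -5.89 V < V_CE(sat) = 0.2 V — impossible in the active region.
So the transistor is saturated. With V_CE = 0.2 V, I_C = (V_CC − 0.2)/R_C = 12.8/2.2 = 5.82 mA.
Check: β·I_B = 8.59 mA > I_C = 5.82 mA, confirming saturation.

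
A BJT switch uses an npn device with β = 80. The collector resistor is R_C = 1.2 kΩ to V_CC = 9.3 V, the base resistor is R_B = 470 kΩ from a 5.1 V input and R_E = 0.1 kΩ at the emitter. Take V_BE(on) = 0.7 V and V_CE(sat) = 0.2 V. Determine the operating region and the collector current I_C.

active; I_C ≈ 0.74 mA

Assume active. Base-emitter loop: I_B = (V_BB − V_BE)/(R_B + (β+1)R_E) = (5.1 − 0.7)/(470 + 81×0.1) = 0.0092 mA.
I_C = β·I_B = 80×0.0092 = 0.736 mA.
V_CE = V_CC − I_C·R_C − I_E·R_E = 9.3 − 0.736×1.2 − 0.745×0.1 = 8.34 V > V_CE(sat), so the active-region assumption holds.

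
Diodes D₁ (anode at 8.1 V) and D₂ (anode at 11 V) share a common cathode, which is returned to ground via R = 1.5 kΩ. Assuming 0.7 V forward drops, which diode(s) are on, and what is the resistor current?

Only D₂ conducts; I_R ≈ 6.9 mA

Assume both conduct. Then node N would need to be at both 8.1−0.7 = 7.4 V and 11−0.7 = 10.3 V, which is impossible.
Assume only D₂ conducts: V_N = 11 − 0.7 = 10.3 V, so I_R = 10.3/1.5 = 6.87 mA.
Check D₁: its anode-to-cathode voltage is 8.1 − 10.3 = -2.2 V < 0.7 V, so it is off. The assumption is consistent.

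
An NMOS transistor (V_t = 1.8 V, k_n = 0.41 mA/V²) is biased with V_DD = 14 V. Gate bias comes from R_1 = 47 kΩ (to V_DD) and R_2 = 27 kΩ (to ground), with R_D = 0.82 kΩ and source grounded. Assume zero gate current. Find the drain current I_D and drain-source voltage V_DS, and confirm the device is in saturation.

I_D ≈ 2.2 mA, V_DS ≈ 12 V

V_G = V_DD·R_2/(R_1+R_2) = 14×27/74 = 5.11 V. With the source grounded, V_GS = V_G = 5.11 V.
Assume saturation: I_D = (k_n/2)(V_GS − V_t)² = (0.41/2)×(5.11 − 1.8)² = 0.205×3.31² = 2.24 mA.
V_DS = V_DD − I_D·R_D = 14 − 2.24×0.82 = 12.2 V.
Saturation requires V_DS ≥ V_GS − V_t = 3.31 V; 12.2 ≥ 3.31 ✓.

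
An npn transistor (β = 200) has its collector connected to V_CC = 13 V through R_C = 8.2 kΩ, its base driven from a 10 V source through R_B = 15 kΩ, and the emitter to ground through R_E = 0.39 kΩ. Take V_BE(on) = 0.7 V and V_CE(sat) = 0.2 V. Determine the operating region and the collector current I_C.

saturation; I_C ≈ 1.5 mA

Assume active: I_B = (10 − 0.7)/(15 + 201×0.39) = 0.0996 mA, I_C = β·I_B = 19.9 mA.
Then V_CE = 13 − 19.9×8.2 − 20×0.39 = -158 V < 0.2 V — the active assumption fails.
Re-solve with V_CE = 0.2 V. KCL at the emitter: V_E/R_E = (V_BB−0.7−V_E)/R_B + (V_CC−0.2−V_E)/R_C, giving V_E = 0.792 V.
I_C = (V_CC − 0.2 − V_E)/R_C = (12.8 − 0.792)/8.2 = 1.46 mA.
Check: I_B = (9.3 − 0.792)/15 = 0.567 mA, and β·I_B = 113 mA > I_C, confirming saturation.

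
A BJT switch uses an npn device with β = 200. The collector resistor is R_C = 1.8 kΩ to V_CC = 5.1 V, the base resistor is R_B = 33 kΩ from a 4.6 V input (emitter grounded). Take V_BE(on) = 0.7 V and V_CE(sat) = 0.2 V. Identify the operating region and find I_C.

saturation; I_C ≈ 2.7 mA

Assume active: I_B = (4.6 − 0.7)/33 = 0.118 mA, giving I_C = β·I_B = 23.6 mA.
But then V_CE = 5.1 − 23.6×1.8 = -37.4 V < V_CE(sat) = 0.2 V — impossible in the active region.
So the transistor is saturated. With V_CE = 0.2 V, I_C = (V_CC − 0.2)/R_C = 4.9/1.8 = 2.72 mA.
Check: β·I_B = 23.6 mA > I_C = 2.72 mA, confirming saturation.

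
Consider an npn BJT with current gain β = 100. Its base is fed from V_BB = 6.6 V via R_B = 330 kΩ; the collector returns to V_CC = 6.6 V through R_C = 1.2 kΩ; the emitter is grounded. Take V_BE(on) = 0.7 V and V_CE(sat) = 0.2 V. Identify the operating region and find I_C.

active; I_C ≈ 1.8 mA

Assume active. Base-emitter loop: I_B = (V_BB − V_BE)/R_B = (6.6 − 0.7)/330 = 0.0179 mA.
I_C = β·I_B = 100×0.0179 = 1.79 mA.
V_CE = V_CC − I_C·R_C = 6.6 − 1.79×1.2 = 4.45 V > V_CE(sat), so the active-region assumption holds.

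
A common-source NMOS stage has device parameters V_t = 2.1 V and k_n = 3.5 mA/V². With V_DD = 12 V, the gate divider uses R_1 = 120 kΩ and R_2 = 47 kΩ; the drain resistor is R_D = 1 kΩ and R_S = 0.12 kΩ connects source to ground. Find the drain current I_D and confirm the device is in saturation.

V_G = V_DD·R_2/(R_1+R_2) = 12×47/167 = 3.38 V.
Assume saturation: I_D = (k_n/2)(V_GS − V_t)² with V_GS = V_G − I_D·R_S = 3.38 − 0.12·I_D.
Substituting gives 0.0252·I_D² − 1.54·I_D + 2.85 = 0, with roots I_D = 1.92 or 59.1 mA.
The root I_D = 59.1 mA gives V_GS = -3.71 V ≤ V_t, so take I_D = 1.92 mA.
Then V_GS = 3.15 V and V_DS = V_DD − I_D(R_D+R_S) = 12 − 1.92×1.12 = 9.85 V.
Saturation requires V_DS ≥ V_GS − V_t = 1.05 V; 9.85 ≥ 1.05 ✓.

I_D ≈ 1.9 mA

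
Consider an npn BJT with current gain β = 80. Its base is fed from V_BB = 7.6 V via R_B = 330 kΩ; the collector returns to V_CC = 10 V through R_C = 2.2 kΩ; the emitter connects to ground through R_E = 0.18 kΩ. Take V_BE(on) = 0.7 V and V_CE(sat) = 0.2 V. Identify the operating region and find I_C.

Assume active. Base-emitter loop: I_B = (V_BB − V_BE)/(R_B + (β+1)R_E) = (7.6 − 0.7)/(330 + 81×0.18) = 0.02 mA.
I_C = β·I_B = 80×0.02 = 1.6 mA.
V_CE = V_CC − I_C·R_C − I_E·R_E = 10 − 1.6×2.2 − 1.62×0.18 = 6.18 V > V_CE(sat), so the active-region assumption holds.

active; I_C ≈ 1.6 mA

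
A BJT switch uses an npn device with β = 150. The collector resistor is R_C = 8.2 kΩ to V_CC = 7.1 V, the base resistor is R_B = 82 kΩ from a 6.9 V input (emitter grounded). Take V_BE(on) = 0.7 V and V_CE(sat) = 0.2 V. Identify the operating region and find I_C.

Assume active: I_B = (6.9 − 0.7)/82 = 0.0756 mA, giving I_C = β·I_B = 11.3 mA.
But then V_CE = 7.1 − 11.3×8.2 = -85.9 V < V_CE(sat) = 0.2 V — impossible in the active region.
So the transistor is saturated. With V_CE = 0.2 V, I_C = (V_CC − 0.2)/R_C = 6.9/8.2 = 0.841 mA.
Check: β·I_B = 11.3 mA > I_C = 0.841 mA, confirming saturation.

saturation; I_C ≈ 0.84 mA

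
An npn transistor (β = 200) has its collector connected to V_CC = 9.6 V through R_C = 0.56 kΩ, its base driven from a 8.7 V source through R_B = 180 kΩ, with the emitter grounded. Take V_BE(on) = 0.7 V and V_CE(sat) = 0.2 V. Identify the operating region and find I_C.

active; I_C ≈ 8.9 mA

Assume active. Base-emitter loop: I_B = (V_BB − V_BE)/R_B = (8.7 − 0.7)/180 = 0.0444 mA.
I_C = β·I_B = 200×0.0444 = 8.89 mA.
V_CE = V_CC − I_C·R_C = 9.6 − 8.89×0.56 = 4.62 V > V_CE(sat), so the active-region assumption holds.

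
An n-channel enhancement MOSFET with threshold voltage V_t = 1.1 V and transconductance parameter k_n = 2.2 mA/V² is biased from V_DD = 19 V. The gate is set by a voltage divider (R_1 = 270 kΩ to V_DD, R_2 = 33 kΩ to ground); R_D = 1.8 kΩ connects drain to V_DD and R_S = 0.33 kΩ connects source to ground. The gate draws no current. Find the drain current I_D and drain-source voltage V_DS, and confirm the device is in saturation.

I_D ≈ 0.63 mA, V_DS ≈ 18 V

V_G = V_DD·R_2/(R_1+R_2) = 19×33/303 = 2.07 V.
Assume saturation: I_D = (k_n/2)(V_GS − V_t)² with V_GS = V_G − I_D·R_S = 2.07 − 0.33·I_D.
Substituting gives 0.12·I_D² − 1.7·I_D + 1.03 = 0, with roots I_D = 0.635 or 13.6 mA.
The root I_D = 13.6 mA gives V_GS = -2.41 V ≤ V_t, so take I_D = 0.635 mA.
Then V_GS = 1.86 V and V_DS = V_DD − I_D(R_D+R_S) = 19 − 0.635×2.13 = 17.6 V.
Saturation requires V_DS ≥ V_GS − V_t = 0.76 V; 17.6 ≥ 0.76 ✓.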